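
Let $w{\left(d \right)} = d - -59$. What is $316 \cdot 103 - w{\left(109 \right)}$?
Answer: $32380$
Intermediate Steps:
$w{\left(d \right)} = 59 + d$ ($w{\left(d \right)} = d + 59 = 59 + d$)
$316 \cdot 103 - w{\left(109 \right)} = 316 \cdot 103 - \left(59 + 109\right) = 32548 - 168 = 32380$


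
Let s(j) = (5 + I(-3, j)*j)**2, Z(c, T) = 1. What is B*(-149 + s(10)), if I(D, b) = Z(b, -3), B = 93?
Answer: 7068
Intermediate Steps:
I(D, b) = 1
s(j) = (5 + j)**2 (s(j) = (5 + 1*j)**2 = (5 + j)**2)
B*(-149 + s(10)) = 93*(-149 + (5 + 10)**2) = 93*(-149 + 15**2) = 93*(-149 + 225) = 93*76 = 7068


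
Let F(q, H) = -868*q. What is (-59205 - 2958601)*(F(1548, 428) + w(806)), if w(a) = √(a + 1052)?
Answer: 4054917281184 - 3017806*√1858 ≈ 4.0548e+12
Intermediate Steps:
w(a) = √(1052 + a)
(-59205 - 2958601)*(F(1548, 428) + w(806)) = (-59205 - 2958601)*(-868*1548 + √(1052 + 806)) = -3017806*(-1343664 + √1858) = 4054917281184 - 3017806*√1858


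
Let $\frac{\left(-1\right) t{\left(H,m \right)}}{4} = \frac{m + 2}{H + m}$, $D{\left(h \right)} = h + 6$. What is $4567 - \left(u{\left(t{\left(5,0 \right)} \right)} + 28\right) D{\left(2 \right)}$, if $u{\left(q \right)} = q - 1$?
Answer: $\frac{21819}{5} \approx 4363.8$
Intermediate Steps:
$D{\left(h \right)} = 6 + h$
$t{\left(H,m \right)} = - \frac{4 \left(2 + m\right)}{H + m}$ ($t{\left(H,m \right)} = - 4 \frac{m + 2}{H + m} = - 4 \frac{2 + m}{H + m} = - \frac{4 \left(2 + m\right)}{H + m}$)
$u{\left(q \right)} = -1 + q$
$4567 - \left(u{\left(t{\left(5,0 \right)} \right)} + 28\right) D{\left(2 \right)} = 4567 - \left(\left(-1 + \frac{4 \left(-2 - 0\right)}{5 + 0}\right) + 28\right) \left(6 + 2\right) = 4567 - \left(\left(-1 + \frac{4 \left(-2 + 0\right)}{5}\right) + 28\right) 8 = 4567 - \left(\left(-1 + 4 \cdot \frac{1}{5} \left(-2\right)\right) + 28\right) 8 = 4567 - \left(\left(-1 - \frac{8}{5}\right) + 28\right) 8 = 4567 - \left(- \frac{13}{5} + 28\right) 8 = 4567 - \frac{127}{5} \cdot 8 = 4567 - \frac{1016}{5} = \frac{21819}{5}$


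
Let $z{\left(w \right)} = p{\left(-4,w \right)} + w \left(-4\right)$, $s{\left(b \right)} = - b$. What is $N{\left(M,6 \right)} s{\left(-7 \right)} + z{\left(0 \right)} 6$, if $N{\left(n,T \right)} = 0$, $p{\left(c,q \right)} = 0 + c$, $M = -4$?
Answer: $-24$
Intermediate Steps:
$p{\left(c,q \right)} = c$
$z{\left(w \right)} = -4 - 4 w$ ($z{\left(w \right)} = -4 + w \left(-4\right) = -4 - 4 w$)
$N{\left(M,6 \right)} s{\left(-7 \right)} + z{\left(0 \right)} 6 = 0 \left(\left(-1\right) \left(-7\right)\right) + \left(-4 - 0\right) 6 = 0 \cdot 7 + \left(-4 + 0\right) 6 = 0 - 24 = -24$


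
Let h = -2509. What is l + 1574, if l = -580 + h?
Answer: -1515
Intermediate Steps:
l = -3089 (l = -580 - 2509 = -3089)
l + 1574 = -3089 + 1574 = -1515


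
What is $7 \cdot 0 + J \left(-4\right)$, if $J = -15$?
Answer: $60$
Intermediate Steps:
$7 \cdot 0 + J \left(-4\right) = 7 \cdot 0 - -60 = 0 + 60 = 60$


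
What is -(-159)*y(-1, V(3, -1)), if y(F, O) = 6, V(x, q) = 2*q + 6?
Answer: 954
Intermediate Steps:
V(x, q) = 6 + 2*q
-(-159)*y(-1, V(3, -1)) = -(-159)*6 = -1*(-954) = 954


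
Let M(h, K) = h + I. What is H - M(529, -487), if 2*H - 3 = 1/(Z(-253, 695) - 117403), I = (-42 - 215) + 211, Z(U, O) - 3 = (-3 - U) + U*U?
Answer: -25587392/53141 ≈ -481.50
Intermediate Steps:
Z(U, O) = U² - U (Z(U, O) = 3 + ((-3 - U) + U*U) = 3 + ((-3 - U) + U²) = 3 + (-3 + U² - U) = U² - U)
I = -46 (I = -257 + 211 = -46)
M(h, K) = -46 + h (M(h, K) = h - 46 = -46 + h)
H = 79711/53141 (H = 3/2 + 1/(2*(-253*(-1 - 253) - 117403)) = 3/2 + 1/(2*(-253*(-254) - 117403)) = 3/2 + 1/(2*(64262 - 117403)) = 3/2 + (½)/(-53141) = 3/2 + (½)*(-1/53141) = 3/2 - 1/106282 = 79711/53141 ≈ 1.5000)
H - M(529, -487) = 79711/53141 - (-46 + 529) = 79711/53141 - 1*483 = 79711/53141 - 483 = -25587392/53141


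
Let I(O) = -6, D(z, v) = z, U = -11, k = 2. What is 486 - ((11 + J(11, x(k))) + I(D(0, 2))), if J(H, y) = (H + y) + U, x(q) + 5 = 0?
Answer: 486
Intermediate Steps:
x(q) = -5 (x(q) = -5 + 0 = -5)
J(H, y) = -11 + H + y (J(H, y) = (H + y) - 11 = -11 + H + y)
486 - ((11 + J(11, x(k))) + I(D(0, 2))) = 486 - ((11 + (-11 + 11 - 5)) - 6) = 486 - ((11 - 5) - 6) = 486 - (6 - 6) = 486 - 1*0 = 486 + 0 = 486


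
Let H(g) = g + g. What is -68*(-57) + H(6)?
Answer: 3888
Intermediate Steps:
H(g) = 2*g
-68*(-57) + H(6) = -68*(-57) + 2*6 = 3876 + 12 = 3888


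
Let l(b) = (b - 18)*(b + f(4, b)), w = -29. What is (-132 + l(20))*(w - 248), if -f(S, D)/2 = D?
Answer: 47644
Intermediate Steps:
f(S, D) = -2*D
l(b) = -b*(-18 + b) (l(b) = (b - 18)*(b - 2*b) = (-18 + b)*(-b) = -b*(-18 + b))
(-132 + l(20))*(w - 248) = (-132 + 20*(18 - 1*20))*(-29 - 248) = (-132 + 20*(18 - 20))*(-277) = (-132 + 20*(-2))*(-277) = (-132 - 40)*(-277) = -172*(-277) = 47644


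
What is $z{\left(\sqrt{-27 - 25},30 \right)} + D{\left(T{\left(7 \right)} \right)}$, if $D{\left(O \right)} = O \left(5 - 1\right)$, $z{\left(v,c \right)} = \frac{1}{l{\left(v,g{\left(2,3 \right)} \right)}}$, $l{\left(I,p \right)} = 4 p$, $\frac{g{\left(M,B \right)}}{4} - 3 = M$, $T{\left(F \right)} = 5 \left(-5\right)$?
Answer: $- \frac{7999}{80} \approx -99.988$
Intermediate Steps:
$T{\left(F \right)} = -25$
$g{\left(M,B \right)} = 12 + 4 M$
$z{\left(v,c \right)} = \frac{1}{80}$ ($z{\left(v,c \right)} = \frac{1}{4 \left(12 + 4 \cdot 2\right)} = \frac{1}{4 \left(12 + 8\right)} = \frac{1}{4 \cdot 20} = \frac{1}{80}$)
$D{\left(O \right)} = 4 O$ ($D{\left(O \right)} = O 4 = 4 O$)
$z{\left(\sqrt{-27 - 25},30 \right)} + D{\left(T{\left(7 \right)} \right)} = \frac{1}{80} + 4 \left(-25\right) = \frac{1}{80} - 100 = - \frac{7999}{80}$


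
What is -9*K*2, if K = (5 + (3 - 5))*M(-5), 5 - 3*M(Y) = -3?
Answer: -144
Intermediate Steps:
M(Y) = 8/3 (M(Y) = 5/3 - ⅓*(-3) = 5/3 + 1 = 8/3)
K = 8 (K = (5 + (3 - 5))*(8/3) = (5 - 2)*(8/3) = 3*(8/3) = 8)
-9*K*2 = -9*8*2 = -72*2 = -144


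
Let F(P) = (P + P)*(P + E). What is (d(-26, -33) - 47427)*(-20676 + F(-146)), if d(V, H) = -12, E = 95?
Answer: 274387176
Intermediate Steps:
F(P) = 2*P*(95 + P) (F(P) = (P + P)*(P + 95) = (2*P)*(95 + P) = 2*P*(95 + P))
(d(-26, -33) - 47427)*(-20676 + F(-146)) = (-12 - 47427)*(-20676 + 2*(-146)*(95 - 146)) = -47439*(-20676 + 2*(-146)*(-51)) = -47439*(-20676 + 14892) = -47439*(-5784) = 274387176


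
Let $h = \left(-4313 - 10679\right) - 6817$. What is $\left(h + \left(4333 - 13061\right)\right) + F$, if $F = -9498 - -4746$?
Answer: $-35289$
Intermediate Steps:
$F = -4752$ ($F = -9498 + 4746 = -4752$)
$h = -21809$ ($h = -14992 - 6817 = -21809$)
$\left(h + \left(4333 - 13061\right)\right) + F = \left(-21809 + \left(4333 - 13061\right)\right) - 4752 = \left(-21809 - 8728\right) - 4752 = -30537 - 4752 = -35289$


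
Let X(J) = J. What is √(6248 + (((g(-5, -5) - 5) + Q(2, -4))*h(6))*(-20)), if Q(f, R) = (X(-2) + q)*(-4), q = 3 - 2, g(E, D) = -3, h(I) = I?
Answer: 58*√2 ≈ 82.024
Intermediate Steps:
q = 1
Q(f, R) = 4 (Q(f, R) = (-2 + 1)*(-4) = -1*(-4) = 4)
√(6248 + (((g(-5, -5) - 5) + Q(2, -4))*h(6))*(-20)) = √(6248 + (((-3 - 5) + 4)*6)*(-20)) = √(6248 + ((-8 + 4)*6)*(-20)) = √(6248 - 4*6*(-20)) = √(6248 - 24*(-20)) = √(6248 + 480) = √6728 = 58*√2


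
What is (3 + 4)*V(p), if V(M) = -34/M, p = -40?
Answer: 119/20 ≈ 5.9500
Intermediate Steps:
(3 + 4)*V(p) = (3 + 4)*(-34/(-40)) = 7*(-34*(-1/40)) = 7*(17/20) = 119/20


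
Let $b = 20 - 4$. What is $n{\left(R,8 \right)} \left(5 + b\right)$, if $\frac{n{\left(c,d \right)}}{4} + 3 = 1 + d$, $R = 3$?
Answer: $504$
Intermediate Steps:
$n{\left(c,d \right)} = -8 + 4 d$ ($n{\left(c,d \right)} = -12 + 4 \left(1 + d\right) = -12 + \left(4 + 4 d\right) = -8 + 4 d$)
$b = 16$ ($b = 20 - 4 = 16$)
$n{\left(R,8 \right)} \left(5 + b\right) = \left(-8 + 4 \cdot 8\right) \left(5 + 16\right) = \left(-8 + 32\right) 21 = 24 \cdot 21 = 504$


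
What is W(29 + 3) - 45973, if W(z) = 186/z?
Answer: -735475/16 ≈ -45967.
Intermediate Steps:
W(29 + 3) - 45973 = 186/(29 + 3) - 45973 = 186/32 - 45973 = 186*(1/32) - 45973 = 93/16 - 45973 = -735475/16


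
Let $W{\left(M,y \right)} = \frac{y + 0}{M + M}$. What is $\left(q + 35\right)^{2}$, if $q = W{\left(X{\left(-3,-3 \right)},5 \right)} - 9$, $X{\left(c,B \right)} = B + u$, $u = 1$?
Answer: $\frac{9801}{16} \approx 612.56$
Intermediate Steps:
$X{\left(c,B \right)} = 1 + B$ ($X{\left(c,B \right)} = B + 1 = 1 + B$)
$W{\left(M,y \right)} = \frac{y}{2 M}$
$q = - \frac{41}{4}$ ($q = \frac{1}{2} \cdot 5 \frac{1}{1 - 3} - 9 = \frac{1}{2} \cdot 5 \frac{1}{-2} - 9 = \frac{1}{2} \cdot 5 \left(- \frac{1}{2}\right) - 9 = - \frac{5}{4} - 9 = - \frac{41}{4} \approx -10.25$)
$\left(q + 35\right)^{2} = \left(- \frac{41}{4} + 35\right)^{2} = \left(\frac{99}{4}\right)^{2} = \frac{9801}{16}$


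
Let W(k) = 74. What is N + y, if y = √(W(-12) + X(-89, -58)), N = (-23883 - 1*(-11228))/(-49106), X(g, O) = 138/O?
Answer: 12655/49106 + √60233/29 ≈ 8.7206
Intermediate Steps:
N = 12655/49106 (N = (-23883 + 11228)*(-1/49106) = -12655*(-1/49106) = 12655/49106 ≈ 0.25771)
y = √60233/29 (y = √(74 + 138/(-58)) = √(74 + 138*(-1/58)) = √(74 - 69/29) = √(2077/29) = √60233/29 ≈ 8.4629)
N + y = 12655/49106 + √60233/29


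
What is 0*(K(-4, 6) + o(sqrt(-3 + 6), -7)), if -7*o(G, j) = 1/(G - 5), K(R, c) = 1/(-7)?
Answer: 0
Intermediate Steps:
K(R, c) = -1/7
o(G, j) = -1/(7*(-5 + G)) (o(G, j) = -1/(7*(G - 5)) = -1/(7*(-5 + G)))
0*(K(-4, 6) + o(sqrt(-3 + 6), -7)) = 0*(-1/7 - 1/(-35 + 7*sqrt(-3 + 6))) = 0*(-1/7 - 1/(-35 + 7*sqrt(3))) = 0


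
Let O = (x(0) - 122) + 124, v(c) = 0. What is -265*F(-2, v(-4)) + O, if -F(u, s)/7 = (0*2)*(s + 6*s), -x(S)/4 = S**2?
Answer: 2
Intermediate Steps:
x(S) = -4*S**2
F(u, s) = 0 (F(u, s) = -7*0*2*(s + 6*s) = -0*7*s = -7*0 = 0)
O = 2 (O = (-4*0**2 - 122) + 124 = (-4*0 - 122) + 124 = (0 - 122) + 124 = -122 + 124 = 2)
-265*F(-2, v(-4)) + O = -265*0 + 2 = 0 + 2 = 2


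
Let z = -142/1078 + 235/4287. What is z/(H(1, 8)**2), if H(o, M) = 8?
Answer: -11107/9242772 ≈ -0.0012017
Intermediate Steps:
z = -177712/2310693 (z = -142*1/1078 + 235*(1/4287) = -71/539 + 235/4287 = -177712/2310693 ≈ -0.076909)
z/(H(1, 8)**2) = -177712/(2310693*(8**2)) = -177712/2310693/64 = -177712/2310693*1/64 = -11107/9242772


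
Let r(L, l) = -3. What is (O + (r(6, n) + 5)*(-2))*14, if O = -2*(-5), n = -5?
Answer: 84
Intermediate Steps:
O = 10
(O + (r(6, n) + 5)*(-2))*14 = (10 + (-3 + 5)*(-2))*14 = (10 + 2*(-2))*14 = (10 - 4)*14 = 6*14 = 84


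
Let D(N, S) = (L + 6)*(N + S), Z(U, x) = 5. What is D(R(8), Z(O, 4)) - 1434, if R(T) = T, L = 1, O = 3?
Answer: -1343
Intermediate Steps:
D(N, S) = 7*N + 7*S (D(N, S) = (1 + 6)*(N + S) = 7*(N + S) = 7*N + 7*S)
D(R(8), Z(O, 4)) - 1434 = (7*8 + 7*5) - 1434 = (56 + 35) - 1434 = 91 - 1434 = -1343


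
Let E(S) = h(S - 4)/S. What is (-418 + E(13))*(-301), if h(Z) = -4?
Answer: 1636838/13 ≈ 1.2591e+5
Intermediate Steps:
E(S) = -4/S
(-418 + E(13))*(-301) = (-418 - 4/13)*(-301) = -5438/13*(-301) = 1636838/13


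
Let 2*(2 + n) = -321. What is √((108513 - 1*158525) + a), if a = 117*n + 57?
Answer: 7*I*√5630/2 ≈ 262.62*I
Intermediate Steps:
n = -325/2 (n = -2 + (½)*(-321) = -2 - 321/2 = -325/2 ≈ -162.50)
a = -37911/2 (a = 117*(-325/2) + 57 = -38025/2 + 57 = -37911/2 ≈ -18956.)
√((108513 - 1*158525) + a) = √((108513 - 1*158525) - 37911/2) = √((108513 - 158525) - 37911/2) = √(-50012 - 37911/2) = √(-137935/2) = 7*I*√5630/2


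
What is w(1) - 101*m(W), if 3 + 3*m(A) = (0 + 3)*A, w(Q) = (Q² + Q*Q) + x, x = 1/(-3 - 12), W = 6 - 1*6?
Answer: 1544/15 ≈ 102.93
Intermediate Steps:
W = 0 (W = 6 - 6 = 0)
x = -1/15 (x = 1/(-15) = -1/15 ≈ -0.066667)
w(Q) = -1/15 + 2*Q² (w(Q) = (Q² + Q*Q) - 1/15 = (Q² + Q²) - 1/15 = 2*Q² - 1/15 = -1/15 + 2*Q²)
m(A) = -1 + A (m(A) = -1 + ((0 + 3)*A)/3 = -1 + (3*A)/3 = -1 + A)
w(1) - 101*m(W) = (-1/15 + 2*1²) - 101*(-1 + 0) = (-1/15 + 2*1) - 101*(-1) = (-1/15 + 2) + 101 = 29/15 + 101 = 1544/15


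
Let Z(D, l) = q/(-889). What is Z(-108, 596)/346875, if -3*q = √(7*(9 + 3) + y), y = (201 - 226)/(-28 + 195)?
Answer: √2338501/154494309375 ≈ 9.8982e-9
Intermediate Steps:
y = -25/167 ≈ -0.14970
q = -√2338501/501 (q = -√(7*(9 + 3) - 25/167)/3 = -√(7*12 - 25/167)/3 = -√(84 - 25/167)/3 = -√2338501/501 ≈ -3.0523)
Z(D, l) = √2338501/445389 (Z(D, l) = -√2338501/501/(-889) = -√2338501/501*(-1/889) = √2338501/445389)
Z(-108, 596)/346875 = (√2338501/445389)/346875 = (√2338501/445389)*(1/346875) = √2338501/154494309375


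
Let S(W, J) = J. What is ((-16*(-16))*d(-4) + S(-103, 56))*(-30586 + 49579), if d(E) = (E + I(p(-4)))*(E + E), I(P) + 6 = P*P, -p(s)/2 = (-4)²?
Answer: -39441167688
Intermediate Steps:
p(s) = -32 (p(s) = -2*(-4)² = -2*16 = -32)
I(P) = -6 + P² (I(P) = -6 + P*P = -6 + P²)
d(E) = 2*E*(1018 + E) (d(E) = (E + (-6 + (-32)²))*(E + E) = (E + (-6 + 1024))*(2*E) = (E + 1018)*(2*E) = (1018 + E)*(2*E) = 2*E*(1018 + E))
((-16*(-16))*d(-4) + S(-103, 56))*(-30586 + 49579) = ((-16*(-16))*(2*(-4)*(1018 - 4)) + 56)*(-30586 + 49579) = (256*(2*(-4)*1014) + 56)*18993 = (256*(-8112) + 56)*18993 = (-2076672 + 56)*18993 = -2076616*18993 = -39441167688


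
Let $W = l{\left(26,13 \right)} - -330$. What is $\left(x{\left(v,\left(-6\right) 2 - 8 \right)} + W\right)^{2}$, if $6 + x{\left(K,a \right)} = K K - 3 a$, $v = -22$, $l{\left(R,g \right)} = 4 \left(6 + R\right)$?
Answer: $992016$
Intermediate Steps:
$l{\left(R,g \right)} = 24 + 4 R$
$W = 458$ ($W = \left(24 + 4 \cdot 26\right) - -330 = \left(24 + 104\right) + 330 = 128 + 330 = 458$)
$x{\left(K,a \right)} = -6 + K^{2} - 3 a$ ($x{\left(K,a \right)} = -6 + \left(K K - 3 a\right) = -6 + \left(K^{2} - 3 a\right) = -6 + K^{2} - 3 a$)
$\left(x{\left(v,\left(-6\right) 2 - 8 \right)} + W\right)^{2} = \left(\left(-6 + \left(-22\right)^{2} - 3 \left(\left(-6\right) 2 - 8\right)\right) + 458\right)^{2} = \left(\left(-6 + 484 - 3 \left(-12 - 8\right)\right) + 458\right)^{2} = \left(\left(-6 + 484 - -60\right) + 458\right)^{2} = \left(\left(-6 + 484 + 60\right) + 458\right)^{2} = \left(538 + 458\right)^{2} = 996^{2} = 992016$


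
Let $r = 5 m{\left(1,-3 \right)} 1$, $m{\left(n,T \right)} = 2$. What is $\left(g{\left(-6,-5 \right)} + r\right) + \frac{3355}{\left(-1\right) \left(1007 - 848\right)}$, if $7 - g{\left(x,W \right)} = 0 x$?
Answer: $- \frac{652}{159} \approx -4.1006$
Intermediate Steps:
$g{\left(x,W \right)} = 7$ ($g{\left(x,W \right)} = 7 - 0 x = 7 - 0 = 7 + 0 = 7$)
$r = 10$ ($r = 5 \cdot 2 \cdot 1 = 10 \cdot 1 = 10$)
$\left(g{\left(-6,-5 \right)} + r\right) + \frac{3355}{\left(-1\right) \left(1007 - 848\right)} = \left(7 + 10\right) + \frac{3355}{\left(-1\right) \left(1007 - 848\right)} = 17 + \frac{3355}{\left(-1\right) \left(1007 - 848\right)} = 17 + \frac{3355}{\left(-1\right) 159} = 17 + \frac{3355}{-159} = 17 + 3355 \left(- \frac{1}{159}\right) = 17 - \frac{3355}{159} = - \frac{652}{159}$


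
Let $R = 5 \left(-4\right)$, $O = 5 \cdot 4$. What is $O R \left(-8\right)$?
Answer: $3200$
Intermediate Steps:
$O = 20$
$R = -20$
$O R \left(-8\right) = 20 \left(-20\right) \left(-8\right) = \left(-400\right) \left(-8\right) = 3200$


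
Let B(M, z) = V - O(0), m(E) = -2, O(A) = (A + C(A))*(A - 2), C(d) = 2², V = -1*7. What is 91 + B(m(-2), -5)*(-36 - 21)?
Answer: 34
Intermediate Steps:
V = -7
C(d) = 4
O(A) = (-2 + A)*(4 + A) (O(A) = (A + 4)*(A - 2) = (4 + A)*(-2 + A) = (-2 + A)*(4 + A))
B(M, z) = 1 (B(M, z) = -7 - (-8 + 0² + 2*0) = -7 - (-8 + 0 + 0) = -7 - 1*(-8) = -7 + 8 = 1)
91 + B(m(-2), -5)*(-36 - 21) = 91 + 1*(-36 - 21) = 91 + 1*(-57) = 91 - 57 = 34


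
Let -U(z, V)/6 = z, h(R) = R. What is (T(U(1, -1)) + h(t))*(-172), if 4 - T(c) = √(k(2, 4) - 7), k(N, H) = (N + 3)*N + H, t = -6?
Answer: 344 + 172*√7 ≈ 799.07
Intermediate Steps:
k(N, H) = H + N*(3 + N) (k(N, H) = (3 + N)*N + H = N*(3 + N) + H = H + N*(3 + N))
U(z, V) = -6*z
T(c) = 4 - √7 (T(c) = 4 - √((4 + 2² + 3*2) - 7) = 4 - √((4 + 4 + 6) - 7) = 4 - √(14 - 7) = 4 - √7)
(T(U(1, -1)) + h(t))*(-172) = ((4 - √7) - 6)*(-172) = (-2 - √7)*(-172) = 344 + 172*√7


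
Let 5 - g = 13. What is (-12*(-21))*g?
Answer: -2016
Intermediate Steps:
g = -8 (g = 5 - 1*13 = 5 - 13 = -8)
(-12*(-21))*g = -12*(-21)*(-8) = 252*(-8) = -2016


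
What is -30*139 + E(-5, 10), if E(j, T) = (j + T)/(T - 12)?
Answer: -8345/2 ≈ -4172.5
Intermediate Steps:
E(j, T) = (T + j)/(-12 + T)
-30*139 + E(-5, 10) = -30*139 + (10 - 5)/(-12 + 10) = -4170 + 5/(-2) = -4170 - 1/2*5 = -4170 - 5/2 = -8345/2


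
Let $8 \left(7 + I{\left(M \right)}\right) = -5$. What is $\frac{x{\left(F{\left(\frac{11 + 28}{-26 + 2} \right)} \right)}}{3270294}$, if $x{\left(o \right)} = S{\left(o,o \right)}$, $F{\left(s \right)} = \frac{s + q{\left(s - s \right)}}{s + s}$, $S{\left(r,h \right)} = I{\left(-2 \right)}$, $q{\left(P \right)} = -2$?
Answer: $- \frac{61}{26162352} \approx -2.3316 \cdot 10^{-6}$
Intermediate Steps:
$I{\left(M \right)} = - \frac{61}{8}$ ($I{\left(M \right)} = -7 + \frac{1}{8} \left(-5\right) = -7 - \frac{5}{8} = - \frac{61}{8}$)
$S{\left(r,h \right)} = - \frac{61}{8}$
$F{\left(s \right)} = \frac{-2 + s}{2 s}$ ($F{\left(s \right)} = \frac{s - 2}{s + s} = \frac{-2 + s}{2 s}$)
$x{\left(o \right)} = - \frac{61}{8}$
$\frac{x{\left(F{\left(\frac{11 + 28}{-26 + 2} \right)} \right)}}{3270294} = - \frac{61}{8 \cdot 3270294} = \left(- \frac{61}{8}\right) \frac{1}{3270294} = - \frac{61}{26162352}$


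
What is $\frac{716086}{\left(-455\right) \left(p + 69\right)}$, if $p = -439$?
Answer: $\frac{51149}{12025} \approx 4.2536$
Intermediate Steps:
$\frac{716086}{\left(-455\right) \left(p + 69\right)} = \frac{716086}{\left(-455\right) \left(-439 + 69\right)} = \frac{716086}{\left(-455\right) \left(-370\right)} = \frac{716086}{168350} = 716086 \cdot \frac{1}{168350} = \frac{51149}{12025}$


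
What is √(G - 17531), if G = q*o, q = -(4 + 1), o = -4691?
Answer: 2*√1481 ≈ 76.968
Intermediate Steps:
q = -5 (q = -1*5 = -5)
G = 23455 (G = -5*(-4691) = 23455)
√(G - 17531) = √(23455 - 17531) = √5924 = 2*√1481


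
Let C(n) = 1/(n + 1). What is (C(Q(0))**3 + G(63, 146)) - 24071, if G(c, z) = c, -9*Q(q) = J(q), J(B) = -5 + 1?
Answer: -52744847/2197 ≈ -24008.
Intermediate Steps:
J(B) = -4
Q(q) = 4/9 (Q(q) = -1/9*(-4) = 4/9)
C(n) = 1/(1 + n)
(C(Q(0))**3 + G(63, 146)) - 24071 = ((1/(1 + 4/9))**3 + 63) - 24071 = ((1/(13/9))**3 + 63) - 24071 = ((9/13)**3 + 63) - 24071 = (729/2197 + 63) - 24071 = 139140/2197 - 24071 = -52744847/2197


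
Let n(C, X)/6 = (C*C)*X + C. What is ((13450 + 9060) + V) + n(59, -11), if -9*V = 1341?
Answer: -207031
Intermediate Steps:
n(C, X) = 6*C + 6*X*C² (n(C, X) = 6*((C*C)*X + C) = 6*(C²*X + C) = 6*(X*C² + C) = 6*(C + X*C²) = 6*C + 6*X*C²)
V = -149 (V = -⅑*1341 = -149)
((13450 + 9060) + V) + n(59, -11) = ((13450 + 9060) - 149) + 6*59*(1 + 59*(-11)) = (22510 - 149) + 6*59*(1 - 649) = 22361 + 6*59*(-648) = 22361 - 229392 = -207031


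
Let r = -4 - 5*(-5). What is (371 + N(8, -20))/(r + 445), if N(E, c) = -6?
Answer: 365/466 ≈ 0.78326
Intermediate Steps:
r = 21 (r = -4 + 25 = 21)
(371 + N(8, -20))/(r + 445) = (371 - 6)/(21 + 445) = 365/466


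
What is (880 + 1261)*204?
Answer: 436764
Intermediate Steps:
(880 + 1261)*204 = 2141*204 = 436764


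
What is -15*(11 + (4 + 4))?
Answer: -285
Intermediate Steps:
-15*(11 + (4 + 4)) = -15*(11 + 8) = -15*19 = -285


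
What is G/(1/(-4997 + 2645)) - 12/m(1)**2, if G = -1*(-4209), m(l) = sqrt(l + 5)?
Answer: -9899570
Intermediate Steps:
m(l) = sqrt(5 + l)
G = 4209
G/(1/(-4997 + 2645)) - 12/m(1)**2 = 4209/(1/(-4997 + 2645)) - 12/(5 + 1) = 4209/(1/(-2352)) - 12/((sqrt(6))**2) = 4209/(-1/2352) - 12/6 = 4209*(-2352) - 12*1/6 = -9899568 - 2 = -9899570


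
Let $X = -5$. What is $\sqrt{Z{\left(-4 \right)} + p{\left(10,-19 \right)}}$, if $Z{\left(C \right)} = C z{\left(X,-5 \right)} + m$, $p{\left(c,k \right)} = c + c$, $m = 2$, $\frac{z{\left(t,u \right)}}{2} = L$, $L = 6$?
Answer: $i \sqrt{26} \approx 5.099 i$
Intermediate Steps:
$z{\left(t,u \right)} = 12$ ($z{\left(t,u \right)} = 2 \cdot 6 = 12$)
$p{\left(c,k \right)} = 2 c$
$Z{\left(C \right)} = 2 + 12 C$ ($Z{\left(C \right)} = C 12 + 2 = 12 C + 2 = 2 + 12 C$)
$\sqrt{Z{\left(-4 \right)} + p{\left(10,-19 \right)}} = \sqrt{\left(2 + 12 \left(-4\right)\right) + 2 \cdot 10} = \sqrt{\left(2 - 48\right) + 20} = \sqrt{-46 + 20} = \sqrt{-26} = i \sqrt{26}$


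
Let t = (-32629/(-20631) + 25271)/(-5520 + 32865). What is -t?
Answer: -104279726/112830939 ≈ -0.92421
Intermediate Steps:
t = 104279726/112830939 (t = (-32629*(-1/20631) + 25271)/27345 = (32629/20631 + 25271)*(1/27345) = (521398630/20631)*(1/27345) = 104279726/112830939 ≈ 0.92421)
-t = -1*104279726/112830939 = -104279726/112830939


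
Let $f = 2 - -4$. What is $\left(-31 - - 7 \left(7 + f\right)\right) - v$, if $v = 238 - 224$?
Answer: $46$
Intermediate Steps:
$f = 6$ ($f = 2 + 4 = 6$)
$v = 14$ ($v = 238 - 224 = 14$)
$\left(-31 - - 7 \left(7 + f\right)\right) - v = \left(-31 - - 7 \left(7 + 6\right)\right) - 14 = \left(-31 - \left(-7\right) 13\right) - 14 = \left(-31 - -91\right) - 14 = \left(-31 + 91\right) - 14 = 60 - 14 = 46$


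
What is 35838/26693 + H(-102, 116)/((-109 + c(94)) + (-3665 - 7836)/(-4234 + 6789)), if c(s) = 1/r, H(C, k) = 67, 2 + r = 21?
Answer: 15793386761/21001171531 ≈ 0.75202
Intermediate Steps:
r = 19 (r = -2 + 21 = 19)
c(s) = 1/19
35838/26693 + H(-102, 116)/((-109 + c(94)) + (-3665 - 7836)/(-4234 + 6789)) = 35838/26693 + 67/((-109 + 1/19) + (-3665 - 7836)/(-4234 + 6789)) = 35838*(1/26693) + 67/(-2070/19 - 11501/2555) = 35838/26693 + 67/(-2070/19 - 11501*1/2555) = 35838/26693 + 67/(-2070/19 - 1643/365) = 35838/26693 + 67/(-786767/6935) = 35838/26693 + 67*(-6935/786767) = 35838/26693 - 464645/786767 = 15793386761/21001171531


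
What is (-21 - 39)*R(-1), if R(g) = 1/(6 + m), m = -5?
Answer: -60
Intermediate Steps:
R(g) = 1 (R(g) = 1/(6 - 5) = 1/1 = 1)
(-21 - 39)*R(-1) = (-21 - 39)*1 = -60*1 = -60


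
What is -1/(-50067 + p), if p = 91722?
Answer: -1/41655 ≈ -2.4007e-5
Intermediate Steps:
-1/(-50067 + p) = -1/(-50067 + 91722) = -1/41655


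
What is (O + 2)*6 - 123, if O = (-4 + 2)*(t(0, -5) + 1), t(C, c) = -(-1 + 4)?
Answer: -87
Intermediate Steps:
t(C, c) = -3 (t(C, c) = -1*3 = -3)
O = 4 (O = (-4 + 2)*(-3 + 1) = -2*(-2) = 4)
(O + 2)*6 - 123 = (4 + 2)*6 - 123 = 6*6 - 123 = 36 - 123 = -87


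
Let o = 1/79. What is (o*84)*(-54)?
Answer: -4536/79 ≈ -57.418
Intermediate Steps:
o = 1/79 ≈ 0.012658
(o*84)*(-54) = ((1/79)*84)*(-54) = (84/79)*(-54) = -4536/79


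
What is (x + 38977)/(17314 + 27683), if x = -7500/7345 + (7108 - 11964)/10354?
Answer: 296409259469/342202769961 ≈ 0.86618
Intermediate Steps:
x = -11332232/7605013 (x = -7500*1/7345 - 4856*1/10354 = -1500/1469 - 2428/5177 = -11332232/7605013 ≈ -1.4901)
(x + 38977)/(17314 + 27683) = (-11332232/7605013 + 38977)/(17314 + 27683) = (296409259469/7605013)/44997 = (296409259469/7605013)*(1/44997) = 296409259469/342202769961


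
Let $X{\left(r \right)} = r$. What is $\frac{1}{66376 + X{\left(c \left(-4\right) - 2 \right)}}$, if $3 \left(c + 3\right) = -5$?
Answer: $\frac{3}{199178} \approx 1.5062 \cdot 10^{-5}$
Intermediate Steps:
$c = - \frac{14}{3}$ ($c = -3 + \frac{1}{3} \left(-5\right) = -3 - \frac{5}{3} = - \frac{14}{3} \approx -4.6667$)
$\frac{1}{66376 + X{\left(c \left(-4\right) - 2 \right)}} = \frac{1}{66376 - - \frac{50}{3}} = \frac{1}{66376 + \left(\frac{56}{3} - 2\right)} = \frac{1}{66376 + \frac{50}{3}} = \frac{1}{\frac{199178}{3}} = \frac{3}{199178}$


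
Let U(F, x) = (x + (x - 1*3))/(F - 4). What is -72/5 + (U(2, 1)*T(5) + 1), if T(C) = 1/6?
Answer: -799/60 ≈ -13.317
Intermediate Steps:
U(F, x) = (-3 + 2*x)/(-4 + F) (U(F, x) = (x + (x - 3))/(-4 + F) = (x + (-3 + x))/(-4 + F) = (-3 + 2*x)/(-4 + F))
T(C) = 1/6
-72/5 + (U(2, 1)*T(5) + 1) = -72/5 + (((-3 + 2*1)/(-4 + 2))*(1/6) + 1) = -72/5 + (((-3 + 2)/(-2))*(1/6) + 1) = -9*8/5 + (-1/2*(-1)*(1/6) + 1) = -72/5 + ((1/2)*(1/6) + 1) = -72/5 + (1/12 + 1) = -72/5 + 13/12 = -799/60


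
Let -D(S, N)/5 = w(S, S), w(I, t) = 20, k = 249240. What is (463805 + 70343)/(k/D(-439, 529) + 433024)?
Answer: 1335370/1076329 ≈ 1.2407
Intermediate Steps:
D(S, N) = -100 (D(S, N) = -5*20 = -100)
(463805 + 70343)/(k/D(-439, 529) + 433024) = (463805 + 70343)/(249240/(-100) + 433024) = 534148/(249240*(-1/100) + 433024) = 534148/(-12462/5 + 433024) = 534148/(2152658/5) = 534148*(5/2152658) = 1335370/1076329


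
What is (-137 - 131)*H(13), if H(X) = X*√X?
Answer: -3484*√13 ≈ -12562.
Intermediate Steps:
H(X) = X^(3/2)
(-137 - 131)*H(13) = (-137 - 131)*13^(3/2) = -3484*√13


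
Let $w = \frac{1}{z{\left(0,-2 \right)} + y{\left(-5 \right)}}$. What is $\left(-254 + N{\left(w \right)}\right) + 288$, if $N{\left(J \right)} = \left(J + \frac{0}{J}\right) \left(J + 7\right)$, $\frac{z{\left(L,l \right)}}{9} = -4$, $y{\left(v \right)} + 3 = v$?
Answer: $\frac{65517}{1936} \approx 33.841$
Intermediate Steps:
$y{\left(v \right)} = -3 + v$
$z{\left(L,l \right)} = -36$ ($z{\left(L,l \right)} = 9 \left(-4\right) = -36$)
$w = - \frac{1}{44}$ ($w = \frac{1}{-36 - 8} = \frac{1}{-44} = - \frac{1}{44} \approx -0.022727$)
$N{\left(J \right)} = J \left(7 + J\right)$ ($N{\left(J \right)} = \left(J + 0\right) \left(7 + J\right) = J \left(7 + J\right)$)
$\left(-254 + N{\left(w \right)}\right) + 288 = \left(-254 - \frac{7 - \frac{1}{44}}{44}\right) + 288 = \left(-254 - \frac{307}{1936}\right) + 288 = - \frac{492051}{1936} + 288 = \frac{65517}{1936}$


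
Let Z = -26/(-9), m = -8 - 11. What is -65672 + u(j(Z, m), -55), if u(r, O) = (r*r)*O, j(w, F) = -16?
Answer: -79752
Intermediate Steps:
m = -19
Z = 26/9 (Z = -26*(-1/9) = 26/9 ≈ 2.8889)
u(r, O) = O*r**2 (u(r, O) = r**2*O = O*r**2)
-65672 + u(j(Z, m), -55) = -65672 - 55*(-16)**2 = -65672 - 55*256 = -65672 - 14080 = -79752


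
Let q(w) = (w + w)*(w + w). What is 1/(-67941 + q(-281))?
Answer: 1/247903 ≈ 4.0338e-6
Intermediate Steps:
q(w) = 4*w² (q(w) = (2*w)*(2*w) = 4*w²)
1/(-67941 + q(-281)) = 1/(-67941 + 4*(-281)²) = 1/(-67941 + 4*78961) = 1/(-67941 + 315844) = 1/247903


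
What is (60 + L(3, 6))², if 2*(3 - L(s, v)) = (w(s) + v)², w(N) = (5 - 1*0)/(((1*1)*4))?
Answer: 1380625/1024 ≈ 1348.3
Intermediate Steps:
w(N) = 5/4 (w(N) = (5 + 0)/((1*4)) = 5/4)
L(s, v) = 3 - (5/4 + v)²/2
(60 + L(3, 6))² = (60 + (3 - (5 + 4*6)²/32))² = (60 + (3 - (5 + 24)²/32))² = (60 + (3 - 1/32*29²))² = (60 + (3 - 1/32*841))² = (60 + (3 - 841/32))² = (60 - 745/32)² = (1175/32)² = 1380625/1024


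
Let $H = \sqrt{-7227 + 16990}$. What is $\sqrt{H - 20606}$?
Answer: $\sqrt{-20606 + \sqrt{9763}} \approx 143.2 i$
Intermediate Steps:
$H = \sqrt{9763} \approx 98.808$
$\sqrt{H - 20606} = \sqrt{\sqrt{9763} - 20606} = \sqrt{-20606 + \sqrt{9763}}$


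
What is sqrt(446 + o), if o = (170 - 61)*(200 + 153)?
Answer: sqrt(38923) ≈ 197.29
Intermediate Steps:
o = 38477 (o = 109*353 = 38477)
sqrt(446 + o) = sqrt(446 + 38477) = sqrt(38923)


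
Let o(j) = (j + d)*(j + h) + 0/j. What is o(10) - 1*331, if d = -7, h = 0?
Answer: -301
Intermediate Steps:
o(j) = j*(-7 + j) (o(j) = (j - 7)*(j + 0) + 0/j = (-7 + j)*j + 0 = j*(-7 + j) + 0 = j*(-7 + j))
o(10) - 1*331 = 10*(-7 + 10) - 1*331 = 10*3 - 331 = 30 - 331 = -301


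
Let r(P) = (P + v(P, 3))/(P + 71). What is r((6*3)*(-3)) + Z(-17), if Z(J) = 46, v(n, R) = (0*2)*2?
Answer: 728/17 ≈ 42.824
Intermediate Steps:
v(n, R) = 0 (v(n, R) = 0*2 = 0)
r(P) = P/(71 + P) (r(P) = (P + 0)/(P + 71) = P/(71 + P))
r((6*3)*(-3)) + Z(-17) = ((6*3)*(-3))/(71 + (6*3)*(-3)) + 46 = (18*(-3))/(71 + 18*(-3)) + 46 = -54/(71 - 54) + 46 = -54/17 + 46 = 728/17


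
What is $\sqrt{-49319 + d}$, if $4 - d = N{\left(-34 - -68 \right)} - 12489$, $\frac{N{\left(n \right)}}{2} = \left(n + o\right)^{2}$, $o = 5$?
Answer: $2 i \sqrt{9967} \approx 199.67 i$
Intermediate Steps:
$N{\left(n \right)} = 2 \left(5 + n\right)^{2}$ ($N{\left(n \right)} = 2 \left(n + 5\right)^{2} = 2 \left(5 + n\right)^{2}$)
$d = 9451$ ($d = 4 - \left(2 \left(5 - -34\right)^{2} - 12489\right) = 4 - \left(2 \left(5 + \left(-34 + 68\right)\right)^{2} - 12489\right) = 4 - \left(2 \left(5 + 34\right)^{2} - 12489\right) = 4 - \left(2 \cdot 39^{2} - 12489\right) = 4 - \left(2 \cdot 1521 - 12489\right) = 4 - \left(3042 - 12489\right) = 4 - -9447 = 4 + 9447 = 9451$)
$\sqrt{-49319 + d} = \sqrt{-49319 + 9451} = \sqrt{-39868} = 2 i \sqrt{9967}$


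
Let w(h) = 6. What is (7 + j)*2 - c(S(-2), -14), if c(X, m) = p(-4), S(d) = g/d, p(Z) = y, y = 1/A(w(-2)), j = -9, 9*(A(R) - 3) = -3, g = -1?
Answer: -35/8 ≈ -4.3750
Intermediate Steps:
A(R) = 8/3 (A(R) = 3 + (⅑)*(-3) = 3 - ⅓ = 8/3)
y = 3/8 (y = 1/(8/3) = 3/8 ≈ 0.37500)
p(Z) = 3/8
S(d) = -1/d
c(X, m) = 3/8
(7 + j)*2 - c(S(-2), -14) = (7 - 9)*2 - 1*3/8 = -2*2 - 3/8 = -4 - 3/8 = -35/8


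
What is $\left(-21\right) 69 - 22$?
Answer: $-1471$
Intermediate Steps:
$\left(-21\right) 69 - 22 = -1449 - 22 = -1471$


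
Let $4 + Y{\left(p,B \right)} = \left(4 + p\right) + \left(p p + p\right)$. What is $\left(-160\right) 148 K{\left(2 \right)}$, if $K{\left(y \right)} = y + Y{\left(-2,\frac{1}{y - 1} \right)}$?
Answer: $-47360$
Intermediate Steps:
$Y{\left(p,B \right)} = p^{2} + 2 p$ ($Y{\left(p,B \right)} = -4 + \left(\left(4 + p\right) + \left(p p + p\right)\right) = -4 + \left(\left(4 + p\right) + \left(p^{2} + p\right)\right) = -4 + \left(\left(4 + p\right) + \left(p + p^{2}\right)\right) = -4 + \left(4 + p^{2} + 2 p\right) = p^{2} + 2 p$)
$K{\left(y \right)} = y$ ($K{\left(y \right)} = y - 2 \left(2 - 2\right) = y - 0 = y + 0 = y$)
$\left(-160\right) 148 K{\left(2 \right)} = \left(-160\right) 148 \cdot 2 = \left(-23680\right) 2 = -47360$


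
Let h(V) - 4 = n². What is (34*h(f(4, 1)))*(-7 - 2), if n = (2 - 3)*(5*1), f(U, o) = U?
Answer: -8874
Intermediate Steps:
n = -5 (n = -1*5 = -5)
h(V) = 29 (h(V) = 4 + (-5)² = 4 + 25 = 29)
(34*h(f(4, 1)))*(-7 - 2) = (34*29)*(-7 - 2) = 986*(-9) = -8874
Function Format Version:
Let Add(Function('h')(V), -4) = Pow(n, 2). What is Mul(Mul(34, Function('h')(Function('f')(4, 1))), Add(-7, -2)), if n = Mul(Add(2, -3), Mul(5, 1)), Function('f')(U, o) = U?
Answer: -8874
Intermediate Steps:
n = -5 (n = Mul(-1, 5) = -5)
Function('h')(V) = 29 (Function('h')(V) = Add(4, Pow(-5, 2)) = Add(4, 25) = 29)
Mul(Mul(34, Function('h')(Function('f')(4, 1))), Add(-7, -2)) = Mul(Mul(34, 29), Add(-7, -2)) = Mul(986, -9) = -8874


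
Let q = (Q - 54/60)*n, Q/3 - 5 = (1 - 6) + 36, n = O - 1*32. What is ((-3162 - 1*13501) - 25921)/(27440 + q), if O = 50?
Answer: -212920/146839 ≈ -1.4500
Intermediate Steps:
n = 18 (n = 50 - 1*32 = 50 - 32 = 18)
Q = 108 (Q = 15 + 3*((1 - 6) + 36) = 15 + 3*(-5 + 36) = 15 + 3*31 = 15 + 93 = 108)
q = 9639/5 (q = (108 - 54/60)*18 = (108 - 54*1/60)*18 = (108 - 9/10)*18 = (1071/10)*18 = 9639/5 ≈ 1927.8)
((-3162 - 1*13501) - 25921)/(27440 + q) = ((-3162 - 1*13501) - 25921)/(27440 + 9639/5) = ((-3162 - 13501) - 25921)/(146839/5) = (-16663 - 25921)*(5/146839) = -42584*5/146839 = -212920/146839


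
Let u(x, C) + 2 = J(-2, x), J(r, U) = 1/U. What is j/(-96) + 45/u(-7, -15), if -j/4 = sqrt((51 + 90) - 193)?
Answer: -21 + I*sqrt(13)/12 ≈ -21.0 + 0.30046*I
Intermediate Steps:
j = -8*I*sqrt(13) (j = -4*sqrt((51 + 90) - 193) = -4*sqrt(141 - 193) = -8*I*sqrt(13) ≈ -28.844*I)
u(x, C) = -2 + 1/x
j/(-96) + 45/u(-7, -15) = -8*I*sqrt(13)/(-96) + 45/(-2 + 1/(-7)) = -8*I*sqrt(13)*(-1/96) + 45/(-2 - 1/7) = I*sqrt(13)/12 + 45/(-15/7) = I*sqrt(13)/12 + 45*(-7/15) = I*sqrt(13)/12 - 21 = -21 + I*sqrt(13)/12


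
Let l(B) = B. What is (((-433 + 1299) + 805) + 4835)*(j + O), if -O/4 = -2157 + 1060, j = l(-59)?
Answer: 28164474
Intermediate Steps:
j = -59
O = 4388 (O = -4*(-2157 + 1060) = -4*(-1097) = 4388)
(((-433 + 1299) + 805) + 4835)*(j + O) = (((-433 + 1299) + 805) + 4835)*(-59 + 4388) = ((866 + 805) + 4835)*4329 = (1671 + 4835)*4329 = 6506*4329 = 28164474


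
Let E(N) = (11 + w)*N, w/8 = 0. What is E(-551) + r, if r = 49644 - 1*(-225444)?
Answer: 269027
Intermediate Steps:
w = 0 (w = 8*0 = 0)
E(N) = 11*N (E(N) = (11 + 0)*N = 11*N)
r = 275088 (r = 49644 + 225444 = 275088)
E(-551) + r = 11*(-551) + 275088 = -6061 + 275088 = 269027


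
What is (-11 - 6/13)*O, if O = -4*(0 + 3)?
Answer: 1788/13 ≈ 137.54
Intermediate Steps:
O = -12 (O = -4*3 = -12)
(-11 - 6/13)*O = (-11 - 6/13)*(-12) = -149/13*(-12) = 1788/13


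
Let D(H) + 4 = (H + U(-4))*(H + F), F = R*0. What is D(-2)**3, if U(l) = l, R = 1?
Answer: 512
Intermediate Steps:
F = 0 (F = 1*0 = 0)
D(H) = -4 + H*(-4 + H) (D(H) = -4 + (H - 4)*(H + 0) = -4 + (-4 + H)*H = -4 + H*(-4 + H))
D(-2)**3 = (-4 + (-2)**2 - 4*(-2))**3 = (-4 + 4 + 8)**3 = 8**3 = 512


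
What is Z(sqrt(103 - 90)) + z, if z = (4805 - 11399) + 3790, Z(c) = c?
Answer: -2804 + sqrt(13) ≈ -2800.4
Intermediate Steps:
z = -2804 (z = -6594 + 3790 = -2804)
Z(sqrt(103 - 90)) + z = sqrt(103 - 90) - 2804 = sqrt(13) - 2804 = -2804 + sqrt(13)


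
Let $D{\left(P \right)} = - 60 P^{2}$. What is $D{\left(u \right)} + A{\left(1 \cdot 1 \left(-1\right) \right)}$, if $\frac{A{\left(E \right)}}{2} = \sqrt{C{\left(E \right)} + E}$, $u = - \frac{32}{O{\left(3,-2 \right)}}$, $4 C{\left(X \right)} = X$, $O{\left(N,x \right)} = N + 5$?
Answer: $-960 + i \sqrt{5} \approx -960.0 + 2.2361 i$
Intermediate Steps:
$O{\left(N,x \right)} = 5 + N$
$C{\left(X \right)} = \frac{X}{4}$
$u = -4$ ($u = - \frac{32}{5 + 3} = - \frac{32}{8} = \left(-32\right) \frac{1}{8} = -4$)
$A{\left(E \right)} = \sqrt{5} \sqrt{E}$ ($A{\left(E \right)} = 2 \sqrt{\frac{E}{4} + E} = 2 \sqrt{\frac{5 E}{4}} = 2 \frac{\sqrt{5} \sqrt{E}}{2} = \sqrt{5} \sqrt{E}$)
$D{\left(u \right)} + A{\left(1 \cdot 1 \left(-1\right) \right)} = - 60 \left(-4\right)^{2} + \sqrt{5} \sqrt{1 \cdot 1 \left(-1\right)} = \left(-60\right) 16 + \sqrt{5} \sqrt{1 \left(-1\right)} = -960 + \sqrt{5} \sqrt{-1} = -960 + \sqrt{5} i = -960 + i \sqrt{5}$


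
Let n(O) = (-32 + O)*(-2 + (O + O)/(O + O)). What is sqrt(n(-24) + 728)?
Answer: 28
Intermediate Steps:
n(O) = 32 - O (n(O) = (-32 + O)*(-2 + (2*O)/((2*O))) = (-32 + O)*(-2 + (2*O)*(1/(2*O))) = (-32 + O)*(-2 + 1) = (-32 + O)*(-1) = 32 - O)
sqrt(n(-24) + 728) = sqrt((32 - 1*(-24)) + 728) = sqrt((32 + 24) + 728) = sqrt(56 + 728) = sqrt(784) = 28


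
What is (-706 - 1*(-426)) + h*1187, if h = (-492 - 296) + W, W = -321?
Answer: -1316663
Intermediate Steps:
h = -1109 (h = (-492 - 296) - 321 = -788 - 321 = -1109)
(-706 - 1*(-426)) + h*1187 = (-706 - 1*(-426)) - 1109*1187 = (-706 + 426) - 1316383 = -280 - 1316383 = -1316663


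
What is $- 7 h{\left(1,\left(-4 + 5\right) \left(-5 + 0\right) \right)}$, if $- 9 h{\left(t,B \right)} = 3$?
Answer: $\frac{7}{3} \approx 2.3333$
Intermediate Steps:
$h{\left(t,B \right)} = - \frac{1}{3}$ ($h{\left(t,B \right)} = \left(- \frac{1}{9}\right) 3 = - \frac{1}{3}$)
$- 7 h{\left(1,\left(-4 + 5\right) \left(-5 + 0\right) \right)} = \left(-7\right) \left(- \frac{1}{3}\right) = \frac{7}{3}$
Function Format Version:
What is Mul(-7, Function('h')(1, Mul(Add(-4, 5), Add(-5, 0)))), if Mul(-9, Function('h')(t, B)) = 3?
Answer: Rational(7, 3) ≈ 2.3333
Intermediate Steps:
Function('h')(t, B) = Rational(-1, 3) (Function('h')(t, B) = Mul(Rational(-1, 9), 3) = Rational(-1, 3))
Mul(-7, Function('h')(1, Mul(Add(-4, 5), Add(-5, 0)))) = Mul(-7, Rational(-1, 3)) = Rational(7, 3)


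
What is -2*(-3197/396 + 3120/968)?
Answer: 21127/2178 ≈ 9.7002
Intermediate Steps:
-2*(-3197/396 + 3120/968) = -2*(-3197*1/396 + 3120*(1/968)) = -2*(-3197/396 + 390/121) = -2*(-21127/4356) = 21127/2178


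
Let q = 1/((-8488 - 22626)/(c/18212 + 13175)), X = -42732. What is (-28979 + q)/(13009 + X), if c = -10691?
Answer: 16421137192881/16842483497464 ≈ 0.97498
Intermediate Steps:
q = -239932409/566648168 (q = 1/((-8488 - 22626)/(-10691/18212 + 13175)) = 1/(-31114/(-10691*1/18212 + 13175)) = 1/(-31114/(-10691/18212 + 13175)) = 1/(-31114/239932409/18212) = 1/(-31114*18212/239932409) = 1/(-566648168/239932409) = -239932409/566648168 ≈ -0.42342)
(-28979 + q)/(13009 + X) = (-28979 - 239932409/566648168)/(13009 - 42732) = -16421137192881/566648168/(-29723) = -16421137192881/566648168*(-1/29723) = 16421137192881/16842483497464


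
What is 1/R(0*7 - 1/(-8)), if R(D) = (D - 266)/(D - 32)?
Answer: 85/709 ≈ 0.11989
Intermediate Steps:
R(D) = (-266 + D)/(-32 + D)
1/R(0*7 - 1/(-8)) = 1/((-266 + (0*7 - 1/(-8)))/(-32 + (0*7 - 1/(-8)))) = 1/((-266 + (0 - 1*(-⅛)))/(-32 + (0 - 1*(-⅛)))) = 1/((-266 + (0 + ⅛))/(-32 + (0 + ⅛))) = 1/((-266 + ⅛)/(-32 + ⅛)) = 1/(-2127/8/(-255/8)) = 1/(-8/255*(-2127/8)) = 1/(709/85) = 85/709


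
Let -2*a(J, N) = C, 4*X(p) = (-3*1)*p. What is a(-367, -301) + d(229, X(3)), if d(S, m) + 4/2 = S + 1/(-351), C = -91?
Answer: 191293/702 ≈ 272.50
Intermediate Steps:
X(p) = -3*p/4 (X(p) = ((-3*1)*p)/4 = (-3*p)/4 = -3*p/4)
d(S, m) = -703/351 + S (d(S, m) = -2 + (S + 1/(-351)) = -2 + (S - 1/351) = -2 + (-1/351 + S) = -703/351 + S)
a(J, N) = 91/2 (a(J, N) = -½*(-91) = 91/2)
a(-367, -301) + d(229, X(3)) = 91/2 + (-703/351 + 229) = 91/2 + 79676/351 = 191293/702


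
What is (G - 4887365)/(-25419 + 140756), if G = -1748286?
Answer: -6635651/115337 ≈ -57.533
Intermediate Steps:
(G - 4887365)/(-25419 + 140756) = (-1748286 - 4887365)/(-25419 + 140756) = -6635651/115337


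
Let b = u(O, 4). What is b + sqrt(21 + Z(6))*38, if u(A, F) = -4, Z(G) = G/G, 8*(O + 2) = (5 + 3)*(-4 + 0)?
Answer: -4 + 38*sqrt(22) ≈ 174.24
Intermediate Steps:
O = -6 (O = -2 + ((5 + 3)*(-4 + 0))/8 = -2 + (8*(-4))/8 = -2 + (1/8)*(-32) = -2 - 4 = -6)
Z(G) = 1
b = -4
b + sqrt(21 + Z(6))*38 = -4 + sqrt(21 + 1)*38 = -4 + sqrt(22)*38 = -4 + 38*sqrt(22)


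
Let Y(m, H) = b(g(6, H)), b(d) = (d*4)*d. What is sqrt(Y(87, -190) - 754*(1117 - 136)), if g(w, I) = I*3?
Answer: 3*sqrt(62214) ≈ 748.28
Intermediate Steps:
g(w, I) = 3*I
b(d) = 4*d**2 (b(d) = (4*d)*d = 4*d**2)
Y(m, H) = 36*H**2 (Y(m, H) = 4*(3*H)**2 = 4*(9*H**2) = 36*H**2)
sqrt(Y(87, -190) - 754*(1117 - 136)) = sqrt(36*(-190)**2 - 754*(1117 - 136)) = sqrt(36*36100 - 754*981) = sqrt(1299600 - 739674) = sqrt(559926) = 3*sqrt(62214)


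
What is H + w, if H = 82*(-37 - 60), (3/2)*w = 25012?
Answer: 26162/3 ≈ 8720.7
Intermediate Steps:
w = 50024/3 (w = (⅔)*25012 = 50024/3 ≈ 16675.)
H = -7954 (H = 82*(-97) = -7954)
H + w = -7954 + 50024/3 = 26162/3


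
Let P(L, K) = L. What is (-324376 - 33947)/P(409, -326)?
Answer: -358323/409 ≈ -876.10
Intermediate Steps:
(-324376 - 33947)/P(409, -326) = (-324376 - 33947)/409 = -358323*1/409 = -358323/409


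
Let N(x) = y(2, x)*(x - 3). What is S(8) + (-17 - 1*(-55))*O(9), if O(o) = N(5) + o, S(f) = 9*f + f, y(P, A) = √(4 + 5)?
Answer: 650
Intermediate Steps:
y(P, A) = 3 (y(P, A) = √9 = 3)
N(x) = -9 + 3*x (N(x) = 3*(x - 3) = 3*(-3 + x) = -9 + 3*x)
S(f) = 10*f
O(o) = 6 + o (O(o) = (-9 + 3*5) + o = (-9 + 15) + o = 6 + o)
S(8) + (-17 - 1*(-55))*O(9) = 10*8 + (-17 - 1*(-55))*(6 + 9) = 80 + (-17 + 55)*15 = 80 + 38*15 = 80 + 570 = 650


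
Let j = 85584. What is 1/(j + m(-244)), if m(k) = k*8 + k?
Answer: 1/83388 ≈ 1.1992e-5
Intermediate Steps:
m(k) = 9*k (m(k) = 8*k + k = 9*k)
1/(j + m(-244)) = 1/(85584 + 9*(-244)) = 1/(85584 - 2196) = 1/83388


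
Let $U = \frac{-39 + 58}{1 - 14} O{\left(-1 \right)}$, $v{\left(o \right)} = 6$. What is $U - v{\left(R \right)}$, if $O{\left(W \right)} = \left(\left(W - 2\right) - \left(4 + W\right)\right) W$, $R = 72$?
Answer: $- \frac{192}{13} \approx -14.769$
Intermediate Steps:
$O{\left(W \right)} = - 6 W$ ($O{\left(W \right)} = \left(\left(-2 + W\right) - \left(4 + W\right)\right) W = - 6 W$)
$U = - \frac{114}{13}$ ($U = \frac{-39 + 58}{1 - 14} \left(\left(-6\right) \left(-1\right)\right) = \frac{19}{-13} \cdot 6 = 19 \left(- \frac{1}{13}\right) 6 = \left(- \frac{19}{13}\right) 6 = - \frac{114}{13} \approx -8.7692$)
$U - v{\left(R \right)} = - \frac{114}{13} - 6 = - \frac{192}{13}$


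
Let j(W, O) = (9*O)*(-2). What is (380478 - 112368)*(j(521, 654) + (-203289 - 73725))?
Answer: -77426414460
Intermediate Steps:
j(W, O) = -18*O
(380478 - 112368)*(j(521, 654) + (-203289 - 73725)) = (380478 - 112368)*(-18*654 + (-203289 - 73725)) = 268110*(-11772 - 277014) = 268110*(-288786) = -77426414460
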